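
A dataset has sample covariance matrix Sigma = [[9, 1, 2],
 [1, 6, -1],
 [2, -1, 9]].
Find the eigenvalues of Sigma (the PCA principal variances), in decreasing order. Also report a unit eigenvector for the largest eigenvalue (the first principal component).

Step 1 — characteristic polynomial p(λ) = det(λI - Sigma) = λ³ - tr·λ² + c_1·λ - det, where tr = trace, c_1 = sum of the principal 2×2 minors, det = det(Sigma):
  tr = 9 + 6 + 9 = 24,
  c_1 = (9·6 - (1)²) + (9·9 - (2)²) + (6·9 - (-1)²) = 53 + 77 + 53 = 183,
  det = 9·(6·9 - (-1)²) - (1)·((1)·9 - (-1)·(2)) + (2)·((1)·(-1) - 6·(2)) = 9·(53) - (1)·(11) + (2)·(-13) = 440.
  So p(λ) = λ³ - 24λ² + 183λ - 440.
Step 2 — look for an integer root (rational root theorem: any rational root is an integer divisor of 440). Testing λ = 5:
  p(5) = 125 - 600 + 915 - 440 = 0  ✓
  Dividing out (λ - 5): p(λ) = (λ - 5)(λ² - 19λ + 88).
Step 3 — remaining eigenvalues from the quadratic λ² - 19λ + 88 = 0:
  Δ = 19² - 4·88 = 361 - 352 = 9,  λ = (19 ± √9)/2 = (19 ± 3)/2 = 11 or 8.
  Sorted: λ_1 = 11,  λ_2 = 8,  λ_3 = 5  (check: sum = 24 = tr ✓).

Step 4 — unit eigenvector for λ_1 = 11: v spans the null space of (Sigma - λ_1 I), whose rows are
  r_1 = (-2, 1, 2),  r_2 = (1, -5, -1),  r_3 = (2, -1, -2).
  v is orthogonal to every row, so take v ∝ r_1 × r_2 = ((1)·(-1) - (2)·(-5), (2)·(1) - (-2)·(-1), (-2)·(-5) - (1)·(1)) = (9, 0, 9).
  Rescale (divide by 9): u = (1, 0, 1).
  ||u|| = √((1)² + (0)² + (1)²) = √(2) ≈ 1.4142,  v_1 = u/||u|| ≈ (0.7071, 0, 0.7071) (||v_1|| = 1).

λ_1 = 11,  λ_2 = 8,  λ_3 = 5;  v_1 ≈ (0.7071, 0, 0.7071)


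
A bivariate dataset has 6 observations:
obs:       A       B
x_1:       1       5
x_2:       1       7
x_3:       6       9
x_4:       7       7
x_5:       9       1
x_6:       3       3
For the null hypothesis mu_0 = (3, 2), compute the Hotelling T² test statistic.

Step 1 — sample mean vector:
  mean(A) = (1 + 1 + 6 + 7 + 9 + 3) / 6 = 27/6 = 4.5
  mean(B) = (5 + 7 + 9 + 7 + 1 + 3) / 6 = 32/6 = 5.3333
  x̄ = (4.5, 5.3333),  deviation x̄ - mu_0 = (4.5, 5.3333) - (3, 2) = (1.5, 3.3333).

Step 2 — sample covariance matrix, S[i,j] = (1/(n-1)) · Σ_k (x_{k,i} - mean_i) · (x_{k,j} - mean_j), divisor n-1 = 5:
  S[A,A] = ((-3.5)·(-3.5) + (-3.5)·(-3.5) + (1.5)·(1.5) + (2.5)·(2.5) + (4.5)·(4.5) + (-1.5)·(-1.5)) / 5 = 55.5/5 = 11.1
  S[A,B] = ((-3.5)·(-0.3333) + (-3.5)·(1.6667) + (1.5)·(3.6667) + (2.5)·(1.6667) + (4.5)·(-4.3333) + (-1.5)·(-2.3333)) / 5 = -11/5 = -2.2
  S[B,B] = ((-0.3333)·(-0.3333) + (1.6667)·(1.6667) + (3.6667)·(3.6667) + (1.6667)·(1.6667) + (-4.3333)·(-4.3333) + (-2.3333)·(-2.3333)) / 5 = 43.3333/5 = 8.6667
  S = [[11.1, -2.2],
 [-2.2, 8.6667]].

Step 3 — invert S. det(S) = 11.1·8.6667 - (-2.2)² = 91.36.
  S^{-1} = (1/det) · [[d, -b], [-b, a]] = [[0.0949, 0.0241],
 [0.0241, 0.1215]].

Step 4 — quadratic form (x̄ - mu_0)^T · S^{-1} · (x̄ - mu_0):
  S^{-1} · (x̄ - mu_0) = (0.2226, 0.4411),
  (x̄ - mu_0)^T · [...] = (1.5)·(0.2226) + (3.3333)·(0.4411) = 1.8042.

Step 5 — scale by n: T² = 6 · 1.8042 = 10.8253.

T² ≈ 10.8253


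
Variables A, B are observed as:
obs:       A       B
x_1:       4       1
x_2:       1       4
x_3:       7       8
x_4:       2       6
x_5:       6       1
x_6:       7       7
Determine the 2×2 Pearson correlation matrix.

Step 1 — column means:
  mean(A) = (4 + 1 + 7 + 2 + 6 + 7) / 6 = 27/6 = 4.5
  mean(B) = (1 + 4 + 8 + 6 + 1 + 7) / 6 = 27/6 = 4.5

Step 2 — sample variances and covariances s[i,j] = (1/(n-1)) · Σ_k (x_{k,i} - mean_i) · (x_{k,j} - mean_j), with n-1 = 5:
  s[A,A] = ((-0.5)·(-0.5) + (-3.5)·(-3.5) + (2.5)·(2.5) + (-2.5)·(-2.5) + (1.5)·(1.5) + (2.5)·(2.5)) / 5 = 33.5/5 = 6.7
  s[A,B] = ((-0.5)·(-3.5) + (-3.5)·(-0.5) + (2.5)·(3.5) + (-2.5)·(1.5) + (1.5)·(-3.5) + (2.5)·(2.5)) / 5 = 9.5/5 = 1.9
  s[B,B] = ((-3.5)·(-3.5) + (-0.5)·(-0.5) + (3.5)·(3.5) + (1.5)·(1.5) + (-3.5)·(-3.5) + (2.5)·(2.5)) / 5 = 45.5/5 = 9.1
  Sample standard deviations s_i = √(s[i,i]):
  s(A) = √(6.7) = 2.5884
  s(B) = √(9.1) = 3.0166

Step 3 — r_{ij} = s_{ij} / (s_i · s_j):
  r[A,A] = 1 (diagonal).
  r[A,B] = 1.9 / (2.5884 · 3.0166) = 1.9 / 7.8083 = 0.2433
  r[B,B] = 1 (diagonal).

R is symmetric with unit diagonal. Assembling:

R = [[1, 0.2433],
 [0.2433, 1]]


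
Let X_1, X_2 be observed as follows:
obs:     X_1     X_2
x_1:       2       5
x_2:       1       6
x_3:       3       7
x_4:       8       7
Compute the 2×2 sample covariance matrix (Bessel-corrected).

Step 1 — column means:
  mean(X_1) = (2 + 1 + 3 + 8) / 4 = 14/4 = 3.5
  mean(X_2) = (5 + 6 + 7 + 7) / 4 = 25/4 = 6.25

Step 2 — sample covariance S[i,j] = (1/(n-1)) · Σ_k (x_{k,i} - mean_i) · (x_{k,j} - mean_j), with n-1 = 3.
  S[X_1,X_1] = ((-1.5)·(-1.5) + (-2.5)·(-2.5) + (-0.5)·(-0.5) + (4.5)·(4.5)) / 3 = 29/3 = 9.6667
  S[X_1,X_2] = ((-1.5)·(-1.25) + (-2.5)·(-0.25) + (-0.5)·(0.75) + (4.5)·(0.75)) / 3 = 5.5/3 = 1.8333
  S[X_2,X_2] = ((-1.25)·(-1.25) + (-0.25)·(-0.25) + (0.75)·(0.75) + (0.75)·(0.75)) / 3 = 2.75/3 = 0.9167

S is symmetric (S[j,i] = S[i,j]). Assembling:

S = [[9.6667, 1.8333],
 [1.8333, 0.9167]]


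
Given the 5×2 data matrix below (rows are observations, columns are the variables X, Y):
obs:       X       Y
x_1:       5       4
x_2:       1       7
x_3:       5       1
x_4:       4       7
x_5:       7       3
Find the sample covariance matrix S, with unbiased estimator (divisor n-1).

Step 1 — column means:
  mean(X) = (5 + 1 + 5 + 4 + 7) / 5 = 22/5 = 4.4
  mean(Y) = (4 + 7 + 1 + 7 + 3) / 5 = 22/5 = 4.4

Step 2 — sample covariance S[i,j] = (1/(n-1)) · Σ_k (x_{k,i} - mean_i) · (x_{k,j} - mean_j), with n-1 = 4.
  S[X,X] = ((0.6)·(0.6) + (-3.4)·(-3.4) + (0.6)·(0.6) + (-0.4)·(-0.4) + (2.6)·(2.6)) / 4 = 19.2/4 = 4.8
  S[X,Y] = ((0.6)·(-0.4) + (-3.4)·(2.6) + (0.6)·(-3.4) + (-0.4)·(2.6) + (2.6)·(-1.4)) / 4 = -15.8/4 = -3.95
  S[Y,Y] = ((-0.4)·(-0.4) + (2.6)·(2.6) + (-3.4)·(-3.4) + (2.6)·(2.6) + (-1.4)·(-1.4)) / 4 = 27.2/4 = 6.8

S is symmetric (S[j,i] = S[i,j]). Assembling:

S = [[4.8, -3.95],
 [-3.95, 6.8]]


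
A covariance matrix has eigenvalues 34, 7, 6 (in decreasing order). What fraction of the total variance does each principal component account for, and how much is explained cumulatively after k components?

Step 1 — total variance = trace(Sigma) = Σ λ_i = 34 + 7 + 6 = 47.

Step 2 — fraction explained by component i = λ_i / Σ λ:
  PC1: 34/47 = 0.7234
  PC2: 7/47 = 0.1489
  PC3: 6/47 = 0.1277

Step 3 — cumulative fraction after k components = (λ_1 + ... + λ_k) / Σ λ:
  k = 1: 34/47 = 0.7234
  k = 2: (34 + 7)/47 = 41/47 = 0.8723
  k = 3: (34 + 7 + 6)/47 = 47/47 = 1

Summary (fraction, with percent):

explained: PC1 0.7234 (72.34%), PC2 0.1489 (14.89%), PC3 0.1277 (12.77%);  cumulative: 0.7234, 0.8723, 1


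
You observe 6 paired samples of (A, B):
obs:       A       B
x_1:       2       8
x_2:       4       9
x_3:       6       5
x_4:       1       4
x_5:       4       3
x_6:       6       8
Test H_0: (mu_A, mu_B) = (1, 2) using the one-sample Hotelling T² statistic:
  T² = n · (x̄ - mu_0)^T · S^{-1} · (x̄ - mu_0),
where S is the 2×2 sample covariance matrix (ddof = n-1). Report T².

Step 1 — sample mean vector:
  mean(A) = (2 + 4 + 6 + 1 + 4 + 6) / 6 = 23/6 = 3.8333
  mean(B) = (8 + 9 + 5 + 4 + 3 + 8) / 6 = 37/6 = 6.1667
  x̄ = (3.8333, 6.1667),  deviation x̄ - mu_0 = (3.8333, 6.1667) - (1, 2) = (2.8333, 4.1667).

Step 2 — sample covariance matrix, S[i,j] = (1/(n-1)) · Σ_k (x_{k,i} - mean_i) · (x_{k,j} - mean_j), divisor n-1 = 5:
  S[A,A] = ((-1.8333)·(-1.8333) + (0.1667)·(0.1667) + (2.1667)·(2.1667) + (-2.8333)·(-2.8333) + (0.1667)·(0.1667) + (2.1667)·(2.1667)) / 5 = 20.8333/5 = 4.1667
  S[A,B] = ((-1.8333)·(1.8333) + (0.1667)·(2.8333) + (2.1667)·(-1.1667) + (-2.8333)·(-2.1667) + (0.1667)·(-3.1667) + (2.1667)·(1.8333)) / 5 = 4.1667/5 = 0.8333
  S[B,B] = ((1.8333)·(1.8333) + (2.8333)·(2.8333) + (-1.1667)·(-1.1667) + (-2.1667)·(-2.1667) + (-3.1667)·(-3.1667) + (1.8333)·(1.8333)) / 5 = 30.8333/5 = 6.1667
  S = [[4.1667, 0.8333],
 [0.8333, 6.1667]].

Step 3 — invert S. det(S) = 4.1667·6.1667 - (0.8333)² = 25.
  S^{-1} = (1/det) · [[d, -b], [-b, a]] = [[0.2467, -0.0333],
 [-0.0333, 0.1667]].

Step 4 — quadratic form (x̄ - mu_0)^T · S^{-1} · (x̄ - mu_0):
  S^{-1} · (x̄ - mu_0) = (0.56, 0.6),
  (x̄ - mu_0)^T · [...] = (2.8333)·(0.56) + (4.1667)·(0.6) = 4.0867.

Step 5 — scale by n: T² = 6 · 4.0867 = 24.52.

T² ≈ 24.52


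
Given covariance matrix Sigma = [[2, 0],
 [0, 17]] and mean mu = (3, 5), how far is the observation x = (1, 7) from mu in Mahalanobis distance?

Step 1 — centre the observation: (x - mu) = (-2, 2).

Step 2 — invert Sigma. det(Sigma) = 2·17 - (0)² = 34.
  Sigma^{-1} = (1/det) · [[d, -b], [-b, a]] = [[0.5, 0],
 [0, 0.0588]].

Step 3 — form the quadratic (x - mu)^T · Sigma^{-1} · (x - mu):
  Sigma^{-1} · (x - mu) = (-1, 0.1176).
  (x - mu)^T · [Sigma^{-1} · (x - mu)] = (-2)·(-1) + (2)·(0.1176) = 2.2353.

Step 4 — take square root: d = √(2.2353) ≈ 1.4951.

d(x, mu) = √(2.2353) ≈ 1.4951


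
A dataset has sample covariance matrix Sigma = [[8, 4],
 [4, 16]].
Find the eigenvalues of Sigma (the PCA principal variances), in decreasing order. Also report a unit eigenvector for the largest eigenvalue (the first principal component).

Step 1 — characteristic polynomial of 2×2 Sigma:
  det(Sigma - λI) = λ² - trace · λ + det = 0.
  trace = 8 + 16 = 24, det = 8·16 - (4)² = 112.
Step 2 — discriminant:
  Δ = trace² - 4·det = 576 - 448 = 128.
Step 3 — eigenvalues:
  λ = (trace ± √Δ)/2 = (24 ± 11.3137)/2,
  λ_1 = 17.6569,  λ_2 = 6.3431.

Step 4 — unit eigenvector for λ_1: solve (Sigma - λ_1 I)v = 0. First row:
  (8 - 17.6569)·v_x + (4)·v_y = 0, i.e. (-9.6569)·v_x + (4)·v_y = 0,
  so v ∝ (b, λ_1 - a) = (4, 9.6569) = u.
  ||u|| = √((4)² + (9.6569)²) = √(109.2548) ≈ 10.4525,
  v_1 = u/||u|| ≈ (0.3827, 0.9239) (||v_1|| = 1).

λ_1 = 17.6569,  λ_2 = 6.3431;  v_1 ≈ (0.3827, 0.9239)


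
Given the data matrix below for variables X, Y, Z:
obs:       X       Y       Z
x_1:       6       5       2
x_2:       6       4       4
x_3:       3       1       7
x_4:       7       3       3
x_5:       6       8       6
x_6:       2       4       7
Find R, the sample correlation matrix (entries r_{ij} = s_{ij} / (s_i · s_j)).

Step 1 — column means:
  mean(X) = (6 + 6 + 3 + 7 + 6 + 2) / 6 = 30/6 = 5
  mean(Y) = (5 + 4 + 1 + 3 + 8 + 4) / 6 = 25/6 = 4.1667
  mean(Z) = (2 + 4 + 7 + 3 + 6 + 7) / 6 = 29/6 = 4.8333

Step 2 — sample variances and covariances s[i,j] = (1/(n-1)) · Σ_k (x_{k,i} - mean_i) · (x_{k,j} - mean_j), with n-1 = 5:
  s[X,X] = ((1)·(1) + (1)·(1) + (-2)·(-2) + (2)·(2) + (1)·(1) + (-3)·(-3)) / 5 = 20/5 = 4
  s[X,Y] = ((1)·(0.8333) + (1)·(-0.1667) + (-2)·(-3.1667) + (2)·(-1.1667) + (1)·(3.8333) + (-3)·(-0.1667)) / 5 = 9/5 = 1.8
  s[X,Z] = ((1)·(-2.8333) + (1)·(-0.8333) + (-2)·(2.1667) + (2)·(-1.8333) + (1)·(1.1667) + (-3)·(2.1667)) / 5 = -17/5 = -3.4
  s[Y,Y] = ((0.8333)·(0.8333) + (-0.1667)·(-0.1667) + (-3.1667)·(-3.1667) + (-1.1667)·(-1.1667) + (3.8333)·(3.8333) + (-0.1667)·(-0.1667)) / 5 = 26.8333/5 = 5.3667
  s[Y,Z] = ((0.8333)·(-2.8333) + (-0.1667)·(-0.8333) + (-3.1667)·(2.1667) + (-1.1667)·(-1.8333) + (3.8333)·(1.1667) + (-0.1667)·(2.1667)) / 5 = -2.8333/5 = -0.5667
  s[Z,Z] = ((-2.8333)·(-2.8333) + (-0.8333)·(-0.8333) + (2.1667)·(2.1667) + (-1.8333)·(-1.8333) + (1.1667)·(1.1667) + (2.1667)·(2.1667)) / 5 = 22.8333/5 = 4.5667
  Sample standard deviations s_i = √(s[i,i]):
  s(X) = √(4) = 2
  s(Y) = √(5.3667) = 2.3166
  s(Z) = √(4.5667) = 2.137

Step 3 — r_{ij} = s_{ij} / (s_i · s_j):
  r[X,X] = 1 (diagonal).
  r[X,Y] = 1.8 / (2 · 2.3166) = 1.8 / 4.6332 = 0.3885
  r[X,Z] = -3.4 / (2 · 2.137) = -3.4 / 4.274 = -0.7955
  r[Y,Y] = 1 (diagonal).
  r[Y,Z] = -0.5667 / (2.3166 · 2.137) = -0.5667 / 4.9505 = -0.1145
  r[Z,Z] = 1 (diagonal).

R is symmetric with unit diagonal. Assembling:

R = [[1, 0.3885, -0.7955],
 [0.3885, 1, -0.1145],
 [-0.7955, -0.1145, 1]]


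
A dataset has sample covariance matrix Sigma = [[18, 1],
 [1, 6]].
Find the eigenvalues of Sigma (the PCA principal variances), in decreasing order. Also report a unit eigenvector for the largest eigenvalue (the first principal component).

Step 1 — characteristic polynomial of 2×2 Sigma:
  det(Sigma - λI) = λ² - trace · λ + det = 0.
  trace = 18 + 6 = 24, det = 18·6 - (1)² = 107.
Step 2 — discriminant:
  Δ = trace² - 4·det = 576 - 428 = 148.
Step 3 — eigenvalues:
  λ = (trace ± √Δ)/2 = (24 ± 12.1655)/2,
  λ_1 = 18.0828,  λ_2 = 5.9172.

Step 4 — unit eigenvector for λ_1: solve (Sigma - λ_1 I)v = 0. First row:
  (18 - 18.0828)·v_x + (1)·v_y = 0, i.e. (-0.0828)·v_x + (1)·v_y = 0,
  so v ∝ (b, λ_1 - a) = (1, 0.0828) = u.
  ||u|| = √((1)² + (0.0828)²) = √(1.0068) ≈ 1.0034,
  v_1 = u/||u|| ≈ (0.9966, 0.0825) (||v_1|| = 1).

λ_1 = 18.0828,  λ_2 = 5.9172;  v_1 ≈ (0.9966, 0.0825)


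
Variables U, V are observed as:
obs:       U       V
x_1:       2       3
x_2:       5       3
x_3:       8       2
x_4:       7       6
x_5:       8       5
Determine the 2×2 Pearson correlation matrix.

Step 1 — column means:
  mean(U) = (2 + 5 + 8 + 7 + 8) / 5 = 30/5 = 6
  mean(V) = (3 + 3 + 2 + 6 + 5) / 5 = 19/5 = 3.8

Step 2 — sample variances and covariances s[i,j] = (1/(n-1)) · Σ_k (x_{k,i} - mean_i) · (x_{k,j} - mean_j), with n-1 = 4:
  s[U,U] = ((-4)·(-4) + (-1)·(-1) + (2)·(2) + (1)·(1) + (2)·(2)) / 4 = 26/4 = 6.5
  s[U,V] = ((-4)·(-0.8) + (-1)·(-0.8) + (2)·(-1.8) + (1)·(2.2) + (2)·(1.2)) / 4 = 5/4 = 1.25
  s[V,V] = ((-0.8)·(-0.8) + (-0.8)·(-0.8) + (-1.8)·(-1.8) + (2.2)·(2.2) + (1.2)·(1.2)) / 4 = 10.8/4 = 2.7
  Sample standard deviations s_i = √(s[i,i]):
  s(U) = √(6.5) = 2.5495
  s(V) = √(2.7) = 1.6432

Step 3 — r_{ij} = s_{ij} / (s_i · s_j):
  r[U,U] = 1 (diagonal).
  r[U,V] = 1.25 / (2.5495 · 1.6432) = 1.25 / 4.1893 = 0.2984
  r[V,V] = 1 (diagonal).

R is symmetric with unit diagonal. Assembling:

R = [[1, 0.2984],
 [0.2984, 1]]


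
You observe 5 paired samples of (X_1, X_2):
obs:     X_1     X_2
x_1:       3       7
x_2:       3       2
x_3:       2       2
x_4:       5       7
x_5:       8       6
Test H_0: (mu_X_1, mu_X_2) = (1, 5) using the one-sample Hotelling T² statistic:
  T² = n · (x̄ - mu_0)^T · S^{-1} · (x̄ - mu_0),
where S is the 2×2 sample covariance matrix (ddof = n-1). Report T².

Step 1 — sample mean vector:
  mean(X_1) = (3 + 3 + 2 + 5 + 8) / 5 = 21/5 = 4.2
  mean(X_2) = (7 + 2 + 2 + 7 + 6) / 5 = 24/5 = 4.8
  x̄ = (4.2, 4.8),  deviation x̄ - mu_0 = (4.2, 4.8) - (1, 5) = (3.2, -0.2).

Step 2 — sample covariance matrix, S[i,j] = (1/(n-1)) · Σ_k (x_{k,i} - mean_i) · (x_{k,j} - mean_j), divisor n-1 = 4:
  S[X_1,X_1] = ((-1.2)·(-1.2) + (-1.2)·(-1.2) + (-2.2)·(-2.2) + (0.8)·(0.8) + (3.8)·(3.8)) / 4 = 22.8/4 = 5.7
  S[X_1,X_2] = ((-1.2)·(2.2) + (-1.2)·(-2.8) + (-2.2)·(-2.8) + (0.8)·(2.2) + (3.8)·(1.2)) / 4 = 13.2/4 = 3.3
  S[X_2,X_2] = ((2.2)·(2.2) + (-2.8)·(-2.8) + (-2.8)·(-2.8) + (2.2)·(2.2) + (1.2)·(1.2)) / 4 = 26.8/4 = 6.7
  S = [[5.7, 3.3],
 [3.3, 6.7]].

Step 3 — invert S. det(S) = 5.7·6.7 - (3.3)² = 27.3.
  S^{-1} = (1/det) · [[d, -b], [-b, a]] = [[0.2454, -0.1209],
 [-0.1209, 0.2088]].

Step 4 — quadratic form (x̄ - mu_0)^T · S^{-1} · (x̄ - mu_0):
  S^{-1} · (x̄ - mu_0) = (0.8095, -0.4286),
  (x̄ - mu_0)^T · [...] = (3.2)·(0.8095) + (-0.2)·(-0.4286) = 2.6762.

Step 5 — scale by n: T² = 5 · 2.6762 = 13.381.

T² ≈ 13.381


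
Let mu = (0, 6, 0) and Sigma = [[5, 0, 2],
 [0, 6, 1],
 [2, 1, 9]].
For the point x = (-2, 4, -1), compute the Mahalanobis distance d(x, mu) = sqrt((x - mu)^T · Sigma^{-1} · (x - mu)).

Step 1 — centre the observation: (x - mu) = (-2, -2, -1).

Step 2 — invert Sigma (cofactor / det for 3×3, or solve directly):
  Sigma^{-1} = [[0.2199, 0.0083, -0.0498],
 [0.0083, 0.1701, -0.0207],
 [-0.0498, -0.0207, 0.1245]].

Step 3 — form the quadratic (x - mu)^T · Sigma^{-1} · (x - mu):
  Sigma^{-1} · (x - mu) = (-0.4066, -0.3361, 0.0166).
  (x - mu)^T · [Sigma^{-1} · (x - mu)] = (-2)·(-0.4066) + (-2)·(-0.3361) + (-1)·(0.0166) = 1.4689.

Step 4 — take square root: d = √(1.4689) ≈ 1.212.

d(x, mu) = √(1.4689) ≈ 1.212


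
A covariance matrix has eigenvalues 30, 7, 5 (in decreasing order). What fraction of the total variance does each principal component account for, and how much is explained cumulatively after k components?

Step 1 — total variance = trace(Sigma) = Σ λ_i = 30 + 7 + 5 = 42.

Step 2 — fraction explained by component i = λ_i / Σ λ:
  PC1: 30/42 = 0.7143
  PC2: 7/42 = 0.1667
  PC3: 5/42 = 0.119

Step 3 — cumulative fraction after k components = (λ_1 + ... + λ_k) / Σ λ:
  k = 1: 30/42 = 0.7143
  k = 2: (30 + 7)/42 = 37/42 = 0.881
  k = 3: (30 + 7 + 5)/42 = 42/42 = 1

Summary (fraction, with percent):

explained: PC1 0.7143 (71.43%), PC2 0.1667 (16.67%), PC3 0.119 (11.9%);  cumulative: 0.7143, 0.881, 1


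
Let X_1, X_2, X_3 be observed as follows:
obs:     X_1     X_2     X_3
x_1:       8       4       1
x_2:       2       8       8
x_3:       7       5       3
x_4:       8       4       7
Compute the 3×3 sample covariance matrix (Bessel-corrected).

Step 1 — column means:
  mean(X_1) = (8 + 2 + 7 + 8) / 4 = 25/4 = 6.25
  mean(X_2) = (4 + 8 + 5 + 4) / 4 = 21/4 = 5.25
  mean(X_3) = (1 + 8 + 3 + 7) / 4 = 19/4 = 4.75

Step 2 — sample covariance S[i,j] = (1/(n-1)) · Σ_k (x_{k,i} - mean_i) · (x_{k,j} - mean_j), with n-1 = 3.
  S[X_1,X_1] = ((1.75)·(1.75) + (-4.25)·(-4.25) + (0.75)·(0.75) + (1.75)·(1.75)) / 3 = 24.75/3 = 8.25
  S[X_1,X_2] = ((1.75)·(-1.25) + (-4.25)·(2.75) + (0.75)·(-0.25) + (1.75)·(-1.25)) / 3 = -16.25/3 = -5.4167
  S[X_1,X_3] = ((1.75)·(-3.75) + (-4.25)·(3.25) + (0.75)·(-1.75) + (1.75)·(2.25)) / 3 = -17.75/3 = -5.9167
  S[X_2,X_2] = ((-1.25)·(-1.25) + (2.75)·(2.75) + (-0.25)·(-0.25) + (-1.25)·(-1.25)) / 3 = 10.75/3 = 3.5833
  S[X_2,X_3] = ((-1.25)·(-3.75) + (2.75)·(3.25) + (-0.25)·(-1.75) + (-1.25)·(2.25)) / 3 = 11.25/3 = 3.75
  S[X_3,X_3] = ((-3.75)·(-3.75) + (3.25)·(3.25) + (-1.75)·(-1.75) + (2.25)·(2.25)) / 3 = 32.75/3 = 10.9167

S is symmetric (S[j,i] = S[i,j]). Assembling:

S = [[8.25, -5.4167, -5.9167],
 [-5.4167, 3.5833, 3.75],
 [-5.9167, 3.75, 10.9167]]


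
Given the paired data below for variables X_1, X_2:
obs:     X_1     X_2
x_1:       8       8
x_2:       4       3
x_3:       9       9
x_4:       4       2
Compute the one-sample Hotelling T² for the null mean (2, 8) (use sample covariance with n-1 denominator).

Step 1 — sample mean vector:
  mean(X_1) = (8 + 4 + 9 + 4) / 4 = 25/4 = 6.25
  mean(X_2) = (8 + 3 + 9 + 2) / 4 = 22/4 = 5.5
  x̄ = (6.25, 5.5),  deviation x̄ - mu_0 = (6.25, 5.5) - (2, 8) = (4.25, -2.5).

Step 2 — sample covariance matrix, S[i,j] = (1/(n-1)) · Σ_k (x_{k,i} - mean_i) · (x_{k,j} - mean_j), divisor n-1 = 3:
  S[X_1,X_1] = ((1.75)·(1.75) + (-2.25)·(-2.25) + (2.75)·(2.75) + (-2.25)·(-2.25)) / 3 = 20.75/3 = 6.9167
  S[X_1,X_2] = ((1.75)·(2.5) + (-2.25)·(-2.5) + (2.75)·(3.5) + (-2.25)·(-3.5)) / 3 = 27.5/3 = 9.1667
  S[X_2,X_2] = ((2.5)·(2.5) + (-2.5)·(-2.5) + (3.5)·(3.5) + (-3.5)·(-3.5)) / 3 = 37/3 = 12.3333
  S = [[6.9167, 9.1667],
 [9.1667, 12.3333]].

Step 3 — invert S. det(S) = 6.9167·12.3333 - (9.1667)² = 1.2778.
  S^{-1} = (1/det) · [[d, -b], [-b, a]] = [[9.6522, -7.1739],
 [-7.1739, 5.413]].

Step 4 — quadratic form (x̄ - mu_0)^T · S^{-1} · (x̄ - mu_0):
  S^{-1} · (x̄ - mu_0) = (58.9565, -44.0217),
  (x̄ - mu_0)^T · [...] = (4.25)·(58.9565) + (-2.5)·(-44.0217) = 360.6196.

Step 5 — scale by n: T² = 4 · 360.6196 = 1442.4783.

T² ≈ 1442.4783


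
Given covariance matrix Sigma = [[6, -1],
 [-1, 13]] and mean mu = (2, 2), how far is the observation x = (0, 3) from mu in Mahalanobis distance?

Step 1 — centre the observation: (x - mu) = (-2, 1).

Step 2 — invert Sigma. det(Sigma) = 6·13 - (-1)² = 77.
  Sigma^{-1} = (1/det) · [[d, -b], [-b, a]] = [[0.1688, 0.013],
 [0.013, 0.0779]].

Step 3 — form the quadratic (x - mu)^T · Sigma^{-1} · (x - mu):
  Sigma^{-1} · (x - mu) = (-0.3247, 0.0519).
  (x - mu)^T · [Sigma^{-1} · (x - mu)] = (-2)·(-0.3247) + (1)·(0.0519) = 0.7013.

Step 4 — take square root: d = √(0.7013) ≈ 0.8374.

d(x, mu) = √(0.7013) ≈ 0.8374


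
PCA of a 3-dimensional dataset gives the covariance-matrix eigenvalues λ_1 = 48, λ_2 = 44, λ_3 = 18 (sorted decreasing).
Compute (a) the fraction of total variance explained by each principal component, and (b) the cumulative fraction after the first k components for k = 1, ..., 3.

Step 1 — total variance = trace(Sigma) = Σ λ_i = 48 + 44 + 18 = 110.

Step 2 — fraction explained by component i = λ_i / Σ λ:
  PC1: 48/110 = 0.4364
  PC2: 44/110 = 0.4
  PC3: 18/110 = 0.1636

Step 3 — cumulative fraction after k components = (λ_1 + ... + λ_k) / Σ λ:
  k = 1: 48/110 = 0.4364
  k = 2: (48 + 44)/110 = 92/110 = 0.8364
  k = 3: (48 + 44 + 18)/110 = 110/110 = 1

Summary (fraction, with percent):

explained: PC1 0.4364 (43.64%), PC2 0.4 (40%), PC3 0.1636 (16.36%);  cumulative: 0.4364, 0.8364, 1


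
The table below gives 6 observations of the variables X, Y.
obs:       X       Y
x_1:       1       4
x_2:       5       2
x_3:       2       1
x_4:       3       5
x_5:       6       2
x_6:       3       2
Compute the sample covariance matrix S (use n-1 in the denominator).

Step 1 — column means:
  mean(X) = (1 + 5 + 2 + 3 + 6 + 3) / 6 = 20/6 = 3.3333
  mean(Y) = (4 + 2 + 1 + 5 + 2 + 2) / 6 = 16/6 = 2.6667

Step 2 — sample covariance S[i,j] = (1/(n-1)) · Σ_k (x_{k,i} - mean_i) · (x_{k,j} - mean_j), with n-1 = 5.
  S[X,X] = ((-2.3333)·(-2.3333) + (1.6667)·(1.6667) + (-1.3333)·(-1.3333) + (-0.3333)·(-0.3333) + (2.6667)·(2.6667) + (-0.3333)·(-0.3333)) / 5 = 17.3333/5 = 3.4667
  S[X,Y] = ((-2.3333)·(1.3333) + (1.6667)·(-0.6667) + (-1.3333)·(-1.6667) + (-0.3333)·(2.3333) + (2.6667)·(-0.6667) + (-0.3333)·(-0.6667)) / 5 = -4.3333/5 = -0.8667
  S[Y,Y] = ((1.3333)·(1.3333) + (-0.6667)·(-0.6667) + (-1.6667)·(-1.6667) + (2.3333)·(2.3333) + (-0.6667)·(-0.6667) + (-0.6667)·(-0.6667)) / 5 = 11.3333/5 = 2.2667

S is symmetric (S[j,i] = S[i,j]). Assembling:

S = [[3.4667, -0.8667],
 [-0.8667, 2.2667]]


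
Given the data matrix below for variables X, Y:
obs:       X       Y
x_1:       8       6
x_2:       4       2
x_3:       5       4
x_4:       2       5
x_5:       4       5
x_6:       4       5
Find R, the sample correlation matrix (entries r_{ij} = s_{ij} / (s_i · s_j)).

Step 1 — column means:
  mean(X) = (8 + 4 + 5 + 2 + 4 + 4) / 6 = 27/6 = 4.5
  mean(Y) = (6 + 2 + 4 + 5 + 5 + 5) / 6 = 27/6 = 4.5

Step 2 — sample variances and covariances s[i,j] = (1/(n-1)) · Σ_k (x_{k,i} - mean_i) · (x_{k,j} - mean_j), with n-1 = 5:
  s[X,X] = ((3.5)·(3.5) + (-0.5)·(-0.5) + (0.5)·(0.5) + (-2.5)·(-2.5) + (-0.5)·(-0.5) + (-0.5)·(-0.5)) / 5 = 19.5/5 = 3.9
  s[X,Y] = ((3.5)·(1.5) + (-0.5)·(-2.5) + (0.5)·(-0.5) + (-2.5)·(0.5) + (-0.5)·(0.5) + (-0.5)·(0.5)) / 5 = 4.5/5 = 0.9
  s[Y,Y] = ((1.5)·(1.5) + (-2.5)·(-2.5) + (-0.5)·(-0.5) + (0.5)·(0.5) + (0.5)·(0.5) + (0.5)·(0.5)) / 5 = 9.5/5 = 1.9
  Sample standard deviations s_i = √(s[i,i]):
  s(X) = √(3.9) = 1.9748
  s(Y) = √(1.9) = 1.3784

Step 3 — r_{ij} = s_{ij} / (s_i · s_j):
  r[X,X] = 1 (diagonal).
  r[X,Y] = 0.9 / (1.9748 · 1.3784) = 0.9 / 2.7221 = 0.3306
  r[Y,Y] = 1 (diagonal).

R is symmetric with unit diagonal. Assembling:

R = [[1, 0.3306],
 [0.3306, 1]]


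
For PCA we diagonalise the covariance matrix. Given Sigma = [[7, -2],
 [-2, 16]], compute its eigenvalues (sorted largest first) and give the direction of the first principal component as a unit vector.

Step 1 — characteristic polynomial of 2×2 Sigma:
  det(Sigma - λI) = λ² - trace · λ + det = 0.
  trace = 7 + 16 = 23, det = 7·16 - (-2)² = 108.
Step 2 — discriminant:
  Δ = trace² - 4·det = 529 - 432 = 97.
Step 3 — eigenvalues:
  λ = (trace ± √Δ)/2 = (23 ± 9.8489)/2,
  λ_1 = 16.4244,  λ_2 = 6.5756.

Step 4 — unit eigenvector for λ_1: solve (Sigma - λ_1 I)v = 0. First row:
  (7 - 16.4244)·v_x + (-2)·v_y = 0, i.e. (-9.4244)·v_x + (-2)·v_y = 0,
  so v ∝ (b, λ_1 - a) = (-2, 9.4244); multiply by -1 so the first entry is positive: u = (2, -9.4244).
  ||u|| = √((2)² + (-9.4244)²) = √(92.8199) ≈ 9.6343,
  v_1 = u/||u|| ≈ (0.2076, -0.9782) (||v_1|| = 1).

λ_1 = 16.4244,  λ_2 = 6.5756;  v_1 ≈ (0.2076, -0.9782)


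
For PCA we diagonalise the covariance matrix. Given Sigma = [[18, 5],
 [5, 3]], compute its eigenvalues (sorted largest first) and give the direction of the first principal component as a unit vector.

Step 1 — characteristic polynomial of 2×2 Sigma:
  det(Sigma - λI) = λ² - trace · λ + det = 0.
  trace = 18 + 3 = 21, det = 18·3 - (5)² = 29.
Step 2 — discriminant:
  Δ = trace² - 4·det = 441 - 116 = 325.
Step 3 — eigenvalues:
  λ = (trace ± √Δ)/2 = (21 ± 18.0278)/2,
  λ_1 = 19.5139,  λ_2 = 1.4861.

Step 4 — unit eigenvector for λ_1: solve (Sigma - λ_1 I)v = 0. First row:
  (18 - 19.5139)·v_x + (5)·v_y = 0, i.e. (-1.5139)·v_x + (5)·v_y = 0,
  so v ∝ (b, λ_1 - a) = (5, 1.5139) = u.
  ||u|| = √((5)² + (1.5139)²) = √(27.2918) ≈ 5.2242,
  v_1 = u/||u|| ≈ (0.9571, 0.2898) (||v_1|| = 1).

λ_1 = 19.5139,  λ_2 = 1.4861;  v_1 ≈ (0.9571, 0.2898)


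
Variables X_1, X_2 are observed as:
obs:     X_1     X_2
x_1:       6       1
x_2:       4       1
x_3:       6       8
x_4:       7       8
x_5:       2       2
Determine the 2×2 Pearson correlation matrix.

Step 1 — column means:
  mean(X_1) = (6 + 4 + 6 + 7 + 2) / 5 = 25/5 = 5
  mean(X_2) = (1 + 1 + 8 + 8 + 2) / 5 = 20/5 = 4

Step 2 — sample variances and covariances s[i,j] = (1/(n-1)) · Σ_k (x_{k,i} - mean_i) · (x_{k,j} - mean_j), with n-1 = 4:
  s[X_1,X_1] = ((1)·(1) + (-1)·(-1) + (1)·(1) + (2)·(2) + (-3)·(-3)) / 4 = 16/4 = 4
  s[X_1,X_2] = ((1)·(-3) + (-1)·(-3) + (1)·(4) + (2)·(4) + (-3)·(-2)) / 4 = 18/4 = 4.5
  s[X_2,X_2] = ((-3)·(-3) + (-3)·(-3) + (4)·(4) + (4)·(4) + (-2)·(-2)) / 4 = 54/4 = 13.5
  Sample standard deviations s_i = √(s[i,i]):
  s(X_1) = √(4) = 2
  s(X_2) = √(13.5) = 3.6742

Step 3 — r_{ij} = s_{ij} / (s_i · s_j):
  r[X_1,X_1] = 1 (diagonal).
  r[X_1,X_2] = 4.5 / (2 · 3.6742) = 4.5 / 7.3485 = 0.6124
  r[X_2,X_2] = 1 (diagonal).

R is symmetric with unit diagonal. Assembling:

R = [[1, 0.6124],
 [0.6124, 1]]


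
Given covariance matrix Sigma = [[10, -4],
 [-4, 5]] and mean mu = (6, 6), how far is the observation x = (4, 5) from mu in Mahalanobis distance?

Step 1 — centre the observation: (x - mu) = (-2, -1).

Step 2 — invert Sigma. det(Sigma) = 10·5 - (-4)² = 34.
  Sigma^{-1} = (1/det) · [[d, -b], [-b, a]] = [[0.1471, 0.1176],
 [0.1176, 0.2941]].

Step 3 — form the quadratic (x - mu)^T · Sigma^{-1} · (x - mu):
  Sigma^{-1} · (x - mu) = (-0.4118, -0.5294).
  (x - mu)^T · [Sigma^{-1} · (x - mu)] = (-2)·(-0.4118) + (-1)·(-0.5294) = 1.3529.

Step 4 — take square root: d = √(1.3529) ≈ 1.1632.

d(x, mu) = √(1.3529) ≈ 1.1632


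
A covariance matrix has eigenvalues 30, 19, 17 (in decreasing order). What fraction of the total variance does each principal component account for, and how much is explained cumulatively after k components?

Step 1 — total variance = trace(Sigma) = Σ λ_i = 30 + 19 + 17 = 66.

Step 2 — fraction explained by component i = λ_i / Σ λ:
  PC1: 30/66 = 0.4545
  PC2: 19/66 = 0.2879
  PC3: 17/66 = 0.2576

Step 3 — cumulative fraction after k components = (λ_1 + ... + λ_k) / Σ λ:
  k = 1: 30/66 = 0.4545
  k = 2: (30 + 19)/66 = 49/66 = 0.7424
  k = 3: (30 + 19 + 17)/66 = 66/66 = 1

Summary (fraction, with percent):

explained: PC1 0.4545 (45.45%), PC2 0.2879 (28.79%), PC3 0.2576 (25.76%);  cumulative: 0.4545, 0.7424, 1


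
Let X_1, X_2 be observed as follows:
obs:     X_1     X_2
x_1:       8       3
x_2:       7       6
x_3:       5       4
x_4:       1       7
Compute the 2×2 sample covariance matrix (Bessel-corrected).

Step 1 — column means:
  mean(X_1) = (8 + 7 + 5 + 1) / 4 = 21/4 = 5.25
  mean(X_2) = (3 + 6 + 4 + 7) / 4 = 20/4 = 5

Step 2 — sample covariance S[i,j] = (1/(n-1)) · Σ_k (x_{k,i} - mean_i) · (x_{k,j} - mean_j), with n-1 = 3.
  S[X_1,X_1] = ((2.75)·(2.75) + (1.75)·(1.75) + (-0.25)·(-0.25) + (-4.25)·(-4.25)) / 3 = 28.75/3 = 9.5833
  S[X_1,X_2] = ((2.75)·(-2) + (1.75)·(1) + (-0.25)·(-1) + (-4.25)·(2)) / 3 = -12/3 = -4
  S[X_2,X_2] = ((-2)·(-2) + (1)·(1) + (-1)·(-1) + (2)·(2)) / 3 = 10/3 = 3.3333

S is symmetric (S[j,i] = S[i,j]). Assembling:

S = [[9.5833, -4],
 [-4, 3.3333]]


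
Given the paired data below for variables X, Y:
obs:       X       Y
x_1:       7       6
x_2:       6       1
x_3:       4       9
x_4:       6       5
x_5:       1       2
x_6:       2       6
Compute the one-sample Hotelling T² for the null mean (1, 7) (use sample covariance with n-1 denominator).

Step 1 — sample mean vector:
  mean(X) = (7 + 6 + 4 + 6 + 1 + 2) / 6 = 26/6 = 4.3333
  mean(Y) = (6 + 1 + 9 + 5 + 2 + 6) / 6 = 29/6 = 4.8333
  x̄ = (4.3333, 4.8333),  deviation x̄ - mu_0 = (4.3333, 4.8333) - (1, 7) = (3.3333, -2.1667).

Step 2 — sample covariance matrix, S[i,j] = (1/(n-1)) · Σ_k (x_{k,i} - mean_i) · (x_{k,j} - mean_j), divisor n-1 = 5:
  S[X,X] = ((2.6667)·(2.6667) + (1.6667)·(1.6667) + (-0.3333)·(-0.3333) + (1.6667)·(1.6667) + (-3.3333)·(-3.3333) + (-2.3333)·(-2.3333)) / 5 = 29.3333/5 = 5.8667
  S[X,Y] = ((2.6667)·(1.1667) + (1.6667)·(-3.8333) + (-0.3333)·(4.1667) + (1.6667)·(0.1667) + (-3.3333)·(-2.8333) + (-2.3333)·(1.1667)) / 5 = 2.3333/5 = 0.4667
  S[Y,Y] = ((1.1667)·(1.1667) + (-3.8333)·(-3.8333) + (4.1667)·(4.1667) + (0.1667)·(0.1667) + (-2.8333)·(-2.8333) + (1.1667)·(1.1667)) / 5 = 42.8333/5 = 8.5667
  S = [[5.8667, 0.4667],
 [0.4667, 8.5667]].

Step 3 — invert S. det(S) = 5.8667·8.5667 - (0.4667)² = 50.04.
  S^{-1} = (1/det) · [[d, -b], [-b, a]] = [[0.1712, -0.0093],
 [-0.0093, 0.1172]].

Step 4 — quadratic form (x̄ - mu_0)^T · S^{-1} · (x̄ - mu_0):
  S^{-1} · (x̄ - mu_0) = (0.5909, -0.2851),
  (x̄ - mu_0)^T · [...] = (3.3333)·(0.5909) + (-2.1667)·(-0.2851) = 2.5873.

Step 5 — scale by n: T² = 6 · 2.5873 = 15.5236.

T² ≈ 15.5236


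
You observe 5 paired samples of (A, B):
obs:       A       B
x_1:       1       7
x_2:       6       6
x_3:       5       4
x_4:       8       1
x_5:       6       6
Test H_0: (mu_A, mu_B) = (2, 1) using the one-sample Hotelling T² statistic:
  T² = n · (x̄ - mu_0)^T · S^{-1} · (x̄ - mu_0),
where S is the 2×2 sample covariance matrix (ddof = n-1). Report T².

Step 1 — sample mean vector:
  mean(A) = (1 + 6 + 5 + 8 + 6) / 5 = 26/5 = 5.2
  mean(B) = (7 + 6 + 4 + 1 + 6) / 5 = 24/5 = 4.8
  x̄ = (5.2, 4.8),  deviation x̄ - mu_0 = (5.2, 4.8) - (2, 1) = (3.2, 3.8).

Step 2 — sample covariance matrix, S[i,j] = (1/(n-1)) · Σ_k (x_{k,i} - mean_i) · (x_{k,j} - mean_j), divisor n-1 = 4:
  S[A,A] = ((-4.2)·(-4.2) + (0.8)·(0.8) + (-0.2)·(-0.2) + (2.8)·(2.8) + (0.8)·(0.8)) / 4 = 26.8/4 = 6.7
  S[A,B] = ((-4.2)·(2.2) + (0.8)·(1.2) + (-0.2)·(-0.8) + (2.8)·(-3.8) + (0.8)·(1.2)) / 4 = -17.8/4 = -4.45
  S[B,B] = ((2.2)·(2.2) + (1.2)·(1.2) + (-0.8)·(-0.8) + (-3.8)·(-3.8) + (1.2)·(1.2)) / 4 = 22.8/4 = 5.7
  S = [[6.7, -4.45],
 [-4.45, 5.7]].

Step 3 — invert S. det(S) = 6.7·5.7 - (-4.45)² = 18.3875.
  S^{-1} = (1/det) · [[d, -b], [-b, a]] = [[0.31, 0.242],
 [0.242, 0.3644]].

Step 4 — quadratic form (x̄ - mu_0)^T · S^{-1} · (x̄ - mu_0):
  S^{-1} · (x̄ - mu_0) = (1.9116, 2.1591),
  (x̄ - mu_0)^T · [...] = (3.2)·(1.9116) + (3.8)·(2.1591) = 14.3217.

Step 5 — scale by n: T² = 5 · 14.3217 = 71.6084.

T² ≈ 71.6084


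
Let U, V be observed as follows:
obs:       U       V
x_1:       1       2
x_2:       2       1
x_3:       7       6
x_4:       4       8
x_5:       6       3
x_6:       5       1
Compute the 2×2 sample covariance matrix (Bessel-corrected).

Step 1 — column means:
  mean(U) = (1 + 2 + 7 + 4 + 6 + 5) / 6 = 25/6 = 4.1667
  mean(V) = (2 + 1 + 6 + 8 + 3 + 1) / 6 = 21/6 = 3.5

Step 2 — sample covariance S[i,j] = (1/(n-1)) · Σ_k (x_{k,i} - mean_i) · (x_{k,j} - mean_j), with n-1 = 5.
  S[U,U] = ((-3.1667)·(-3.1667) + (-2.1667)·(-2.1667) + (2.8333)·(2.8333) + (-0.1667)·(-0.1667) + (1.8333)·(1.8333) + (0.8333)·(0.8333)) / 5 = 26.8333/5 = 5.3667
  S[U,V] = ((-3.1667)·(-1.5) + (-2.1667)·(-2.5) + (2.8333)·(2.5) + (-0.1667)·(4.5) + (1.8333)·(-0.5) + (0.8333)·(-2.5)) / 5 = 13.5/5 = 2.7
  S[V,V] = ((-1.5)·(-1.5) + (-2.5)·(-2.5) + (2.5)·(2.5) + (4.5)·(4.5) + (-0.5)·(-0.5) + (-2.5)·(-2.5)) / 5 = 41.5/5 = 8.3

S is symmetric (S[j,i] = S[i,j]). Assembling:

S = [[5.3667, 2.7],
 [2.7, 8.3]]


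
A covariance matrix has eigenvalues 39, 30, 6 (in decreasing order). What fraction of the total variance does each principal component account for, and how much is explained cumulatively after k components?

Step 1 — total variance = trace(Sigma) = Σ λ_i = 39 + 30 + 6 = 75.

Step 2 — fraction explained by component i = λ_i / Σ λ:
  PC1: 39/75 = 0.52
  PC2: 30/75 = 0.4
  PC3: 6/75 = 0.08

Step 3 — cumulative fraction after k components = (λ_1 + ... + λ_k) / Σ λ:
  k = 1: 39/75 = 0.52
  k = 2: (39 + 30)/75 = 69/75 = 0.92
  k = 3: (39 + 30 + 6)/75 = 75/75 = 1

Summary (fraction, with percent):

explained: PC1 0.52 (52%), PC2 0.4 (40%), PC3 0.08 (8%);  cumulative: 0.52, 0.92, 1


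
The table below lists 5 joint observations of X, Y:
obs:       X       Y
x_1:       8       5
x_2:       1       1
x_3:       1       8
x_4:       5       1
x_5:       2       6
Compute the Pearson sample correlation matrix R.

Step 1 — column means:
  mean(X) = (8 + 1 + 1 + 5 + 2) / 5 = 17/5 = 3.4
  mean(Y) = (5 + 1 + 8 + 1 + 6) / 5 = 21/5 = 4.2

Step 2 — sample variances and covariances s[i,j] = (1/(n-1)) · Σ_k (x_{k,i} - mean_i) · (x_{k,j} - mean_j), with n-1 = 4:
  s[X,X] = ((4.6)·(4.6) + (-2.4)·(-2.4) + (-2.4)·(-2.4) + (1.6)·(1.6) + (-1.4)·(-1.4)) / 4 = 37.2/4 = 9.3
  s[X,Y] = ((4.6)·(0.8) + (-2.4)·(-3.2) + (-2.4)·(3.8) + (1.6)·(-3.2) + (-1.4)·(1.8)) / 4 = -5.4/4 = -1.35
  s[Y,Y] = ((0.8)·(0.8) + (-3.2)·(-3.2) + (3.8)·(3.8) + (-3.2)·(-3.2) + (1.8)·(1.8)) / 4 = 38.8/4 = 9.7
  Sample standard deviations s_i = √(s[i,i]):
  s(X) = √(9.3) = 3.0496
  s(Y) = √(9.7) = 3.1145

Step 3 — r_{ij} = s_{ij} / (s_i · s_j):
  r[X,X] = 1 (diagonal).
  r[X,Y] = -1.35 / (3.0496 · 3.1145) = -1.35 / 9.4979 = -0.1421
  r[Y,Y] = 1 (diagonal).

R is symmetric with unit diagonal. Assembling:

R = [[1, -0.1421],
 [-0.1421, 1]]


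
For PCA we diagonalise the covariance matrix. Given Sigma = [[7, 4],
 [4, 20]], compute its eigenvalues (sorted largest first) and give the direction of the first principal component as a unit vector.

Step 1 — characteristic polynomial of 2×2 Sigma:
  det(Sigma - λI) = λ² - trace · λ + det = 0.
  trace = 7 + 20 = 27, det = 7·20 - (4)² = 124.
Step 2 — discriminant:
  Δ = trace² - 4·det = 729 - 496 = 233.
Step 3 — eigenvalues:
  λ = (trace ± √Δ)/2 = (27 ± 15.2643)/2,
  λ_1 = 21.1322,  λ_2 = 5.8678.

Step 4 — unit eigenvector for λ_1: solve (Sigma - λ_1 I)v = 0. First row:
  (7 - 21.1322)·v_x + (4)·v_y = 0, i.e. (-14.1322)·v_x + (4)·v_y = 0,
  so v ∝ (b, λ_1 - a) = (4, 14.1322) = u.
  ||u|| = √((4)² + (14.1322)²) = √(215.7182) ≈ 14.6873,
  v_1 = u/||u|| ≈ (0.2723, 0.9622) (||v_1|| = 1).

λ_1 = 21.1322,  λ_2 = 5.8678;  v_1 ≈ (0.2723, 0.9622)


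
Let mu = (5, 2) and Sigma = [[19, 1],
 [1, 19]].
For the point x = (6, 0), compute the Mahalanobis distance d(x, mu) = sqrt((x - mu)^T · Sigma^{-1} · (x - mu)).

Step 1 — centre the observation: (x - mu) = (1, -2).

Step 2 — invert Sigma. det(Sigma) = 19·19 - (1)² = 360.
  Sigma^{-1} = (1/det) · [[d, -b], [-b, a]] = [[0.0528, -0.0028],
 [-0.0028, 0.0528]].

Step 3 — form the quadratic (x - mu)^T · Sigma^{-1} · (x - mu):
  Sigma^{-1} · (x - mu) = (0.0583, -0.1083).
  (x - mu)^T · [Sigma^{-1} · (x - mu)] = (1)·(0.0583) + (-2)·(-0.1083) = 0.275.

Step 4 — take square root: d = √(0.275) ≈ 0.5244.

d(x, mu) = √(0.275) ≈ 0.5244


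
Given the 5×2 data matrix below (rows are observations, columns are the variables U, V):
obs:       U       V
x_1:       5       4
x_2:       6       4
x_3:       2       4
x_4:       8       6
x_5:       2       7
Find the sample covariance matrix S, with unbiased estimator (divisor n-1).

Step 1 — column means:
  mean(U) = (5 + 6 + 2 + 8 + 2) / 5 = 23/5 = 4.6
  mean(V) = (4 + 4 + 4 + 6 + 7) / 5 = 25/5 = 5

Step 2 — sample covariance S[i,j] = (1/(n-1)) · Σ_k (x_{k,i} - mean_i) · (x_{k,j} - mean_j), with n-1 = 4.
  S[U,U] = ((0.4)·(0.4) + (1.4)·(1.4) + (-2.6)·(-2.6) + (3.4)·(3.4) + (-2.6)·(-2.6)) / 4 = 27.2/4 = 6.8
  S[U,V] = ((0.4)·(-1) + (1.4)·(-1) + (-2.6)·(-1) + (3.4)·(1) + (-2.6)·(2)) / 4 = -1/4 = -0.25
  S[V,V] = ((-1)·(-1) + (-1)·(-1) + (-1)·(-1) + (1)·(1) + (2)·(2)) / 4 = 8/4 = 2

S is symmetric (S[j,i] = S[i,j]). Assembling:

S = [[6.8, -0.25],
 [-0.25, 2]]


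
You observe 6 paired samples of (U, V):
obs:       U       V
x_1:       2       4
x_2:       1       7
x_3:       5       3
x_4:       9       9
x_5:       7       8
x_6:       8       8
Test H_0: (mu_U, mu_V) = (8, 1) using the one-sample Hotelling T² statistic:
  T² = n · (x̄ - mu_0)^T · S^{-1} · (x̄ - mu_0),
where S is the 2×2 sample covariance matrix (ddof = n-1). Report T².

Step 1 — sample mean vector:
  mean(U) = (2 + 1 + 5 + 9 + 7 + 8) / 6 = 32/6 = 5.3333
  mean(V) = (4 + 7 + 3 + 9 + 8 + 8) / 6 = 39/6 = 6.5
  x̄ = (5.3333, 6.5),  deviation x̄ - mu_0 = (5.3333, 6.5) - (8, 1) = (-2.6667, 5.5).

Step 2 — sample covariance matrix, S[i,j] = (1/(n-1)) · Σ_k (x_{k,i} - mean_i) · (x_{k,j} - mean_j), divisor n-1 = 5:
  S[U,U] = ((-3.3333)·(-3.3333) + (-4.3333)·(-4.3333) + (-0.3333)·(-0.3333) + (3.6667)·(3.6667) + (1.6667)·(1.6667) + (2.6667)·(2.6667)) / 5 = 53.3333/5 = 10.6667
  S[U,V] = ((-3.3333)·(-2.5) + (-4.3333)·(0.5) + (-0.3333)·(-3.5) + (3.6667)·(2.5) + (1.6667)·(1.5) + (2.6667)·(1.5)) / 5 = 23/5 = 4.6
  S[V,V] = ((-2.5)·(-2.5) + (0.5)·(0.5) + (-3.5)·(-3.5) + (2.5)·(2.5) + (1.5)·(1.5) + (1.5)·(1.5)) / 5 = 29.5/5 = 5.9
  S = [[10.6667, 4.6],
 [4.6, 5.9]].

Step 3 — invert S. det(S) = 10.6667·5.9 - (4.6)² = 41.7733.
  S^{-1} = (1/det) · [[d, -b], [-b, a]] = [[0.1412, -0.1101],
 [-0.1101, 0.2553]].

Step 4 — quadratic form (x̄ - mu_0)^T · S^{-1} · (x̄ - mu_0):
  S^{-1} · (x̄ - mu_0) = (-0.9823, 1.6981),
  (x̄ - mu_0)^T · [...] = (-2.6667)·(-0.9823) + (5.5)·(1.6981) = 11.9587.

Step 5 — scale by n: T² = 6 · 11.9587 = 71.7523.

T² ≈ 71.7523


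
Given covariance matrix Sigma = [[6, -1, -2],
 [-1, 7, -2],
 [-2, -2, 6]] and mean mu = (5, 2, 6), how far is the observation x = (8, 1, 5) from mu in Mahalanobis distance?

Step 1 — centre the observation: (x - mu) = (3, -1, -1).

Step 2 — invert Sigma (cofactor / det for 3×3, or solve directly):
  Sigma^{-1} = [[0.2043, 0.0538, 0.086],
 [0.0538, 0.172, 0.0753],
 [0.086, 0.0753, 0.2204]].

Step 3 — form the quadratic (x - mu)^T · Sigma^{-1} · (x - mu):
  Sigma^{-1} · (x - mu) = (0.4731, -0.086, -0.0376).
  (x - mu)^T · [Sigma^{-1} · (x - mu)] = (3)·(0.4731) + (-1)·(-0.086) + (-1)·(-0.0376) = 1.543.

Step 4 — take square root: d = √(1.543) ≈ 1.2422.

d(x, mu) = √(1.543) ≈ 1.2422


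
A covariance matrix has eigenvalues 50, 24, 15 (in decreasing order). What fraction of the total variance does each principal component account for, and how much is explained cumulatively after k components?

Step 1 — total variance = trace(Sigma) = Σ λ_i = 50 + 24 + 15 = 89.

Step 2 — fraction explained by component i = λ_i / Σ λ:
  PC1: 50/89 = 0.5618
  PC2: 24/89 = 0.2697
  PC3: 15/89 = 0.1685

Step 3 — cumulative fraction after k components = (λ_1 + ... + λ_k) / Σ λ:
  k = 1: 50/89 = 0.5618
  k = 2: (50 + 24)/89 = 74/89 = 0.8315
  k = 3: (50 + 24 + 15)/89 = 89/89 = 1

Summary (fraction, with percent):

explained: PC1 0.5618 (56.18%), PC2 0.2697 (26.97%), PC3 0.1685 (16.85%);  cumulative: 0.5618, 0.8315, 1
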